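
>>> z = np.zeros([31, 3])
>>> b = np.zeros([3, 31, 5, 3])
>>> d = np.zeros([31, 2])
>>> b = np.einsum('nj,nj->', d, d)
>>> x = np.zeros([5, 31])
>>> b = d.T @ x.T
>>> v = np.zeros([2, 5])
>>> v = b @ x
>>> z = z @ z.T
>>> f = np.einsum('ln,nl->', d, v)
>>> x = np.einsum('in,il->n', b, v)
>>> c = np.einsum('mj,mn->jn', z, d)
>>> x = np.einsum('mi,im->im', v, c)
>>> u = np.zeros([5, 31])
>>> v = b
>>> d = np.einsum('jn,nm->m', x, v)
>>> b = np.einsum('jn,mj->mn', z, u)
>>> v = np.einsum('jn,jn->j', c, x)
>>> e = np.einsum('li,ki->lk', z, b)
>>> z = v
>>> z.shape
(31,)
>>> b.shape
(5, 31)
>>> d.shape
(5,)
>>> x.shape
(31, 2)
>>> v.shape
(31,)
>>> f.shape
()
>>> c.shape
(31, 2)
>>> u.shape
(5, 31)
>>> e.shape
(31, 5)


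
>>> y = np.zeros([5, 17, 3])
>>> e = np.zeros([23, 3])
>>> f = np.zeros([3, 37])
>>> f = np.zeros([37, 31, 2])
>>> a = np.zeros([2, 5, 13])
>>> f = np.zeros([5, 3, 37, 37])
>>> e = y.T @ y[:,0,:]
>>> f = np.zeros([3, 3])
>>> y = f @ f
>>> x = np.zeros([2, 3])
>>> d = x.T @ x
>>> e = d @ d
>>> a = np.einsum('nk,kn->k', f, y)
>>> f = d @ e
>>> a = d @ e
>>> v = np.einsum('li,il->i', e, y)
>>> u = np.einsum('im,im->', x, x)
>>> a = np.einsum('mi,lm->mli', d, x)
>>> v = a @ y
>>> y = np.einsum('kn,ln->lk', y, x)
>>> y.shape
(2, 3)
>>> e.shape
(3, 3)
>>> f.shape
(3, 3)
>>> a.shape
(3, 2, 3)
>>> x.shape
(2, 3)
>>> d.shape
(3, 3)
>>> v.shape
(3, 2, 3)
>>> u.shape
()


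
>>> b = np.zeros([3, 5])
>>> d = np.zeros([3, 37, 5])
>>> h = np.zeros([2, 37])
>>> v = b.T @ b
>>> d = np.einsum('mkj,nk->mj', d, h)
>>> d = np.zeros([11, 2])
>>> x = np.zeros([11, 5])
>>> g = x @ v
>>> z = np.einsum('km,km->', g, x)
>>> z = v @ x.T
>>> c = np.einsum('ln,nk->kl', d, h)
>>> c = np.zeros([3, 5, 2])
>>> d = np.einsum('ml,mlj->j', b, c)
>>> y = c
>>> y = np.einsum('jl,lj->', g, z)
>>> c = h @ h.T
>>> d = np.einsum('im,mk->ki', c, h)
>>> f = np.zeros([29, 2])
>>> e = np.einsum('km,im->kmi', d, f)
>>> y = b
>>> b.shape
(3, 5)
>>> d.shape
(37, 2)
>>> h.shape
(2, 37)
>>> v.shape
(5, 5)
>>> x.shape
(11, 5)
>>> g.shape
(11, 5)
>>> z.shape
(5, 11)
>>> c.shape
(2, 2)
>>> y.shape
(3, 5)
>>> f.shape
(29, 2)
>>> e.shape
(37, 2, 29)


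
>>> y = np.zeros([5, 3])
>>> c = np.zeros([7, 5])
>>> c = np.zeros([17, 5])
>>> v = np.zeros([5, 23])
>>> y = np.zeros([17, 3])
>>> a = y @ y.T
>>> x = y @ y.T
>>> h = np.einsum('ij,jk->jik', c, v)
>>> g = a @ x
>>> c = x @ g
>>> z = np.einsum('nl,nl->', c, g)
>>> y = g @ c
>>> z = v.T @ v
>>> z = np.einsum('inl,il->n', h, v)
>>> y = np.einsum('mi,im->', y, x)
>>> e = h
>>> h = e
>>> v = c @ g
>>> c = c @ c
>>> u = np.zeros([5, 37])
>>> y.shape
()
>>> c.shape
(17, 17)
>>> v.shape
(17, 17)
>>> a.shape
(17, 17)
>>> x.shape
(17, 17)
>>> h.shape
(5, 17, 23)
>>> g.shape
(17, 17)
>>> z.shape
(17,)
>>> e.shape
(5, 17, 23)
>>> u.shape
(5, 37)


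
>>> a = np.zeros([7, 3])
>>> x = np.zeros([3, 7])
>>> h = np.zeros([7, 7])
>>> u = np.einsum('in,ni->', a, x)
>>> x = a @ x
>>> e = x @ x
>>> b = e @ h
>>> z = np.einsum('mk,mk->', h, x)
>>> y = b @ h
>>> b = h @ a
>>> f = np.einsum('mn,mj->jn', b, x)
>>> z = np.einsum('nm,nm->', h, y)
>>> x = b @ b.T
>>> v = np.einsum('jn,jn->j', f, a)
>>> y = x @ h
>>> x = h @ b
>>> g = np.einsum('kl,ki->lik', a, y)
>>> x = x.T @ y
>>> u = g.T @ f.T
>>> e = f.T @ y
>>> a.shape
(7, 3)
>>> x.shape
(3, 7)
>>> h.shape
(7, 7)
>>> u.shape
(7, 7, 7)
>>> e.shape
(3, 7)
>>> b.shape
(7, 3)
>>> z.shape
()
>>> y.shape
(7, 7)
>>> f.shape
(7, 3)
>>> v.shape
(7,)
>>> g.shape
(3, 7, 7)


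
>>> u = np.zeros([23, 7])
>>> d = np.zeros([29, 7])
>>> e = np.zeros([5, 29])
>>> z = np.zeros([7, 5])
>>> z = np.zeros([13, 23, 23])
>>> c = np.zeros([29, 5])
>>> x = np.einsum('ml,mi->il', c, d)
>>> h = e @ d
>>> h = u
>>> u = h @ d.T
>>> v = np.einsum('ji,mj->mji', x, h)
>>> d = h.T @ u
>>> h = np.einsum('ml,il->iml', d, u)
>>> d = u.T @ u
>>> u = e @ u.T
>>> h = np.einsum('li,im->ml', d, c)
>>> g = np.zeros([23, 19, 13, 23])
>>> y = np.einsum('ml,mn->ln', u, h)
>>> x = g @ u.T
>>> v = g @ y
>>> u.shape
(5, 23)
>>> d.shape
(29, 29)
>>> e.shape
(5, 29)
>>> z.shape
(13, 23, 23)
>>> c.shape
(29, 5)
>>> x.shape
(23, 19, 13, 5)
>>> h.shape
(5, 29)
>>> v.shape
(23, 19, 13, 29)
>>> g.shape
(23, 19, 13, 23)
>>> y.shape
(23, 29)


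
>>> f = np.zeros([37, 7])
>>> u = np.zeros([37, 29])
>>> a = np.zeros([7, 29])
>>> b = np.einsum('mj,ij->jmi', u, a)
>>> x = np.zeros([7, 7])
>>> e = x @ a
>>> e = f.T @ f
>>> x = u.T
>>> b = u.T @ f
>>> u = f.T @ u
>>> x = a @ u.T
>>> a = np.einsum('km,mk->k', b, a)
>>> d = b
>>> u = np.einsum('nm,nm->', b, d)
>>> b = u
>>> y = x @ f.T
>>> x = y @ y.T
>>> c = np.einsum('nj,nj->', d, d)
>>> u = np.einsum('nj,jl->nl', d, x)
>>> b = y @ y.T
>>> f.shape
(37, 7)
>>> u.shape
(29, 7)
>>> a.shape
(29,)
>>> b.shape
(7, 7)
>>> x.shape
(7, 7)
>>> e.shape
(7, 7)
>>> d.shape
(29, 7)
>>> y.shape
(7, 37)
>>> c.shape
()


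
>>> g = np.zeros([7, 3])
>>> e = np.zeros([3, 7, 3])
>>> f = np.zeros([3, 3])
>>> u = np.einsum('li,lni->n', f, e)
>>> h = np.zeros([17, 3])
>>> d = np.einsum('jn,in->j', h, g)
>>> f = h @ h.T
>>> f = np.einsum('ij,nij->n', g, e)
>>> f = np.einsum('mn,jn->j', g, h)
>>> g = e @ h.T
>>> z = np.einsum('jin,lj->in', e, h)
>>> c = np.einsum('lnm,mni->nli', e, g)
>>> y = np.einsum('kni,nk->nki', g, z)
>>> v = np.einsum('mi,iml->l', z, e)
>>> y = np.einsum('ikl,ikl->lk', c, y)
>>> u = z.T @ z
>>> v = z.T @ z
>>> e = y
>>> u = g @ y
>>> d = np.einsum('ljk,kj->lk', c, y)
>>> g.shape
(3, 7, 17)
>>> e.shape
(17, 3)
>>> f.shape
(17,)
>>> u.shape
(3, 7, 3)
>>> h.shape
(17, 3)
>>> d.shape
(7, 17)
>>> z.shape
(7, 3)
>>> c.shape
(7, 3, 17)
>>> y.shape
(17, 3)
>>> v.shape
(3, 3)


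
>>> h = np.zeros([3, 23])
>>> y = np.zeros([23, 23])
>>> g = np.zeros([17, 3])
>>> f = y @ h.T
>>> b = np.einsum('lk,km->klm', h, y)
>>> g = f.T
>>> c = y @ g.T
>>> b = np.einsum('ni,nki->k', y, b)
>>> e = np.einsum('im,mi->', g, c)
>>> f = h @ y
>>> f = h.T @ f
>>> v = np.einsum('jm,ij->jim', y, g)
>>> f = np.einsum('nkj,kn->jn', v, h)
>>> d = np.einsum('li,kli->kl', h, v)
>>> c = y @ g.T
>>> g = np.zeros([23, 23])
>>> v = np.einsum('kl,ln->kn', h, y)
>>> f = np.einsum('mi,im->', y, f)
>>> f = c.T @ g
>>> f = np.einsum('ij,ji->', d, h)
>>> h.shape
(3, 23)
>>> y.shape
(23, 23)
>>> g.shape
(23, 23)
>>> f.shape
()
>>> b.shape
(3,)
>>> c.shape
(23, 3)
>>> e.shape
()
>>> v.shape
(3, 23)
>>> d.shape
(23, 3)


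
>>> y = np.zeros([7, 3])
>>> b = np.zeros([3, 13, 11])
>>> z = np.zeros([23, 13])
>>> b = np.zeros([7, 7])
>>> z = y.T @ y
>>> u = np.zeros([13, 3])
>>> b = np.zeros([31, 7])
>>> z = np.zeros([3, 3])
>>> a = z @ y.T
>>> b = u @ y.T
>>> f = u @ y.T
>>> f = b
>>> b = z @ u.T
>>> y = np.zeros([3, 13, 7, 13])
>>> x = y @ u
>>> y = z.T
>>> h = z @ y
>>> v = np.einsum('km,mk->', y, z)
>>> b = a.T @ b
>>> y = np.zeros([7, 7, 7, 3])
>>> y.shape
(7, 7, 7, 3)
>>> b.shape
(7, 13)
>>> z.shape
(3, 3)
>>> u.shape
(13, 3)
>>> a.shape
(3, 7)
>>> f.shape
(13, 7)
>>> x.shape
(3, 13, 7, 3)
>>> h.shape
(3, 3)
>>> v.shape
()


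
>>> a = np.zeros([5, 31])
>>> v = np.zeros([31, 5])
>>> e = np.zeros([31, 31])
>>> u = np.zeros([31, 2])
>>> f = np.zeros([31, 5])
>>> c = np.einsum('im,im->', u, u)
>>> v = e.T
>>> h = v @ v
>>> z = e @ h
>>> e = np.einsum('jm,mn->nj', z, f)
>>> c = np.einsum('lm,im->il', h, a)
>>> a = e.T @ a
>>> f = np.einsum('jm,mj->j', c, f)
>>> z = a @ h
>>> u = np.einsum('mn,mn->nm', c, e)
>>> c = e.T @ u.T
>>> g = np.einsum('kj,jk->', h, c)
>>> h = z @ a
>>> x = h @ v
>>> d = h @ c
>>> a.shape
(31, 31)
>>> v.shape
(31, 31)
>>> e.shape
(5, 31)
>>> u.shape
(31, 5)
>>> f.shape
(5,)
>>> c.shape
(31, 31)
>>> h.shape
(31, 31)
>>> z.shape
(31, 31)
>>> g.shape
()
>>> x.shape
(31, 31)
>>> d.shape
(31, 31)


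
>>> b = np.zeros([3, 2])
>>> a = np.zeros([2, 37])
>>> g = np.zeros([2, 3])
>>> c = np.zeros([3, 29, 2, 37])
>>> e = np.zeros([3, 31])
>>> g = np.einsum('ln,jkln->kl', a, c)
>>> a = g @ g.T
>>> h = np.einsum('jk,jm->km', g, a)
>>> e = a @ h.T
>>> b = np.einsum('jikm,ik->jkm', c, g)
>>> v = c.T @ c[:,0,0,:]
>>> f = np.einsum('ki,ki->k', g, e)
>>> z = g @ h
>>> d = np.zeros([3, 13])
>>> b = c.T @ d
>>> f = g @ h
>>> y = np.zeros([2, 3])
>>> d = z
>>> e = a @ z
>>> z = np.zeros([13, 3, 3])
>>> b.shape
(37, 2, 29, 13)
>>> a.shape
(29, 29)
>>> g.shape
(29, 2)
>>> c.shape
(3, 29, 2, 37)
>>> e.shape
(29, 29)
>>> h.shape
(2, 29)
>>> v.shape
(37, 2, 29, 37)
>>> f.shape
(29, 29)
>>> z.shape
(13, 3, 3)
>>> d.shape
(29, 29)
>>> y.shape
(2, 3)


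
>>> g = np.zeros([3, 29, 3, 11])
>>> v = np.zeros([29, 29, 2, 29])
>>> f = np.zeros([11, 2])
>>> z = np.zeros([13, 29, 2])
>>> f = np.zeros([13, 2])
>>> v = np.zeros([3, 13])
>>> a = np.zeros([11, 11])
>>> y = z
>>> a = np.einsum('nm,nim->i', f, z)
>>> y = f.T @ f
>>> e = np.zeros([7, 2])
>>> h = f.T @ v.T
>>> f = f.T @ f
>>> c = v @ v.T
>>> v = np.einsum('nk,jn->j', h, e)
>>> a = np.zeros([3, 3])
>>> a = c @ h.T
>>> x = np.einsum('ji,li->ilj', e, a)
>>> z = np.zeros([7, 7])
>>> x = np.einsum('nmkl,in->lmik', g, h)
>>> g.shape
(3, 29, 3, 11)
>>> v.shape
(7,)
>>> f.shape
(2, 2)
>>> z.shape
(7, 7)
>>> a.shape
(3, 2)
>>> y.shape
(2, 2)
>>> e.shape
(7, 2)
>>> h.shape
(2, 3)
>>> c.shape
(3, 3)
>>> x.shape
(11, 29, 2, 3)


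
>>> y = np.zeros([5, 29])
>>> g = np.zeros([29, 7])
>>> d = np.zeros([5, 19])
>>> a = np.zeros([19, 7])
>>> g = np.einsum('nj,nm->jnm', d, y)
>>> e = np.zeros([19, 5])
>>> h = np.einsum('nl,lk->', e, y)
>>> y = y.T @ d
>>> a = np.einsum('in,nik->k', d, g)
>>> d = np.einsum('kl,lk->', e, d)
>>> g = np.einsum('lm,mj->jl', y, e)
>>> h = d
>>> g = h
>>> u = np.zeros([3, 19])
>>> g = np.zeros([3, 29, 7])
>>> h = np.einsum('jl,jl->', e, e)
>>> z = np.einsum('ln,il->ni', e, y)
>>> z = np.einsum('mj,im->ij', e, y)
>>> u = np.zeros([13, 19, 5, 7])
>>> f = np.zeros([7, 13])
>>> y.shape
(29, 19)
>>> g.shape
(3, 29, 7)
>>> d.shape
()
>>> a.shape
(29,)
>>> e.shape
(19, 5)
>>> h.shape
()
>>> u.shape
(13, 19, 5, 7)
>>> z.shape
(29, 5)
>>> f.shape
(7, 13)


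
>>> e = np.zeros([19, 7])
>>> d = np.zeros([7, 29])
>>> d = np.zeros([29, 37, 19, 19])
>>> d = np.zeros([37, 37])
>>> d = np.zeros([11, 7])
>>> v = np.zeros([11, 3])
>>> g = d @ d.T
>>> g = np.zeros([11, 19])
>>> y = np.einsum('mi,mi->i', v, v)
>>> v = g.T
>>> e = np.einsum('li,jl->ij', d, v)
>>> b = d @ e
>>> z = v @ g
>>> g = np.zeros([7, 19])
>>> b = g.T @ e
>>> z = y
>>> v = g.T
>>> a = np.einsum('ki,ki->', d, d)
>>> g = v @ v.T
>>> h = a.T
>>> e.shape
(7, 19)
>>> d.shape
(11, 7)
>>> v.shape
(19, 7)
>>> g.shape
(19, 19)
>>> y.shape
(3,)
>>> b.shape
(19, 19)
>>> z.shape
(3,)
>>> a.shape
()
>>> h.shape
()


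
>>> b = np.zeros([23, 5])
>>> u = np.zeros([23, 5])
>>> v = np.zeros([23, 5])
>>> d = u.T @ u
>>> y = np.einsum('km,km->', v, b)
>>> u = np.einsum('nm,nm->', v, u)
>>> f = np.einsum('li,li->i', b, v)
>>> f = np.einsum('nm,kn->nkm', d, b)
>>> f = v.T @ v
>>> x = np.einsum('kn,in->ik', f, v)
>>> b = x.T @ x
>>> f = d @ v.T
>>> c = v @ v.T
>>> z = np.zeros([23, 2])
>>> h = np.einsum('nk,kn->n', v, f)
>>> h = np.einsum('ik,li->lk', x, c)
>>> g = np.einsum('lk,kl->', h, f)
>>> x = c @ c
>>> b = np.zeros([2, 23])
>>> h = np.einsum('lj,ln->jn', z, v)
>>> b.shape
(2, 23)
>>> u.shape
()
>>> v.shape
(23, 5)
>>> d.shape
(5, 5)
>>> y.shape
()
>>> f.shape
(5, 23)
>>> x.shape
(23, 23)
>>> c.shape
(23, 23)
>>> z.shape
(23, 2)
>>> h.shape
(2, 5)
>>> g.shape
()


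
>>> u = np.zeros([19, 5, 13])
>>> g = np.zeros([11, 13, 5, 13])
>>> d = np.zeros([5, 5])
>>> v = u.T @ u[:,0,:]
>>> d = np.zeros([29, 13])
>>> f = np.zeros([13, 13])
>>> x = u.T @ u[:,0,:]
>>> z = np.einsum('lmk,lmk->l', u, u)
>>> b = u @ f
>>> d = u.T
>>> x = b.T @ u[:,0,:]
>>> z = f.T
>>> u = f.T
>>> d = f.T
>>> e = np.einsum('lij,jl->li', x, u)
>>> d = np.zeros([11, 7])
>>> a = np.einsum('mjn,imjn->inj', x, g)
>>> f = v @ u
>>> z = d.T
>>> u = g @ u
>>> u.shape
(11, 13, 5, 13)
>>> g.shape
(11, 13, 5, 13)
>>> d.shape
(11, 7)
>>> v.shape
(13, 5, 13)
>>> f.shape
(13, 5, 13)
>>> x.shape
(13, 5, 13)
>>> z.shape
(7, 11)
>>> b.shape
(19, 5, 13)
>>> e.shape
(13, 5)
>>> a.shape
(11, 13, 5)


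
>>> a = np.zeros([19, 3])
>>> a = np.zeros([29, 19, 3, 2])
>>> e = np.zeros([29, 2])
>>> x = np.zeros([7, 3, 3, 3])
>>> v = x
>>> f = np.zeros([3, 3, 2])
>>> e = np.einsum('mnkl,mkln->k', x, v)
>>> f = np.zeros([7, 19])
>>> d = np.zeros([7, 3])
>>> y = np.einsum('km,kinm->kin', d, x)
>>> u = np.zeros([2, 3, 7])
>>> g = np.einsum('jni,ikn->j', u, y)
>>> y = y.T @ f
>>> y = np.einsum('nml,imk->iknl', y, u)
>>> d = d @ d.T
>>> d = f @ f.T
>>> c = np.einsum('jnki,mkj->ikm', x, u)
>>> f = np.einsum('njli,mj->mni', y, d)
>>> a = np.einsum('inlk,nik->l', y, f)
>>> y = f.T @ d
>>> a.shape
(3,)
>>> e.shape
(3,)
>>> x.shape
(7, 3, 3, 3)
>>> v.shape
(7, 3, 3, 3)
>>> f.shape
(7, 2, 19)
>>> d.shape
(7, 7)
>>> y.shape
(19, 2, 7)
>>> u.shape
(2, 3, 7)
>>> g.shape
(2,)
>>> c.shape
(3, 3, 2)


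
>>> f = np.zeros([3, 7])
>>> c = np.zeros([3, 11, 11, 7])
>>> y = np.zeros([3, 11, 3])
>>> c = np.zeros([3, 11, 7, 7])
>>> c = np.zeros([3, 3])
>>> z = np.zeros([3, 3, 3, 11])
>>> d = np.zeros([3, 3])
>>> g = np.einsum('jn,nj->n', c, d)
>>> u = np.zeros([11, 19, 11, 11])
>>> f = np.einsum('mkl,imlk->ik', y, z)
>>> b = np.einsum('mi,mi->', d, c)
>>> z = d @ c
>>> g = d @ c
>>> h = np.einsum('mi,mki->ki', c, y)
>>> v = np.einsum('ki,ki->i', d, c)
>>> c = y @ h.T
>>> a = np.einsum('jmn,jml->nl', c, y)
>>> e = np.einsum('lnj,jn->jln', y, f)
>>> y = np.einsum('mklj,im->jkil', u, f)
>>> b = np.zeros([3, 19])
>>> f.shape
(3, 11)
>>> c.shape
(3, 11, 11)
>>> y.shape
(11, 19, 3, 11)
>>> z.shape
(3, 3)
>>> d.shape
(3, 3)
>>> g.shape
(3, 3)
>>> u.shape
(11, 19, 11, 11)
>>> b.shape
(3, 19)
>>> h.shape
(11, 3)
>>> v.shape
(3,)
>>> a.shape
(11, 3)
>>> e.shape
(3, 3, 11)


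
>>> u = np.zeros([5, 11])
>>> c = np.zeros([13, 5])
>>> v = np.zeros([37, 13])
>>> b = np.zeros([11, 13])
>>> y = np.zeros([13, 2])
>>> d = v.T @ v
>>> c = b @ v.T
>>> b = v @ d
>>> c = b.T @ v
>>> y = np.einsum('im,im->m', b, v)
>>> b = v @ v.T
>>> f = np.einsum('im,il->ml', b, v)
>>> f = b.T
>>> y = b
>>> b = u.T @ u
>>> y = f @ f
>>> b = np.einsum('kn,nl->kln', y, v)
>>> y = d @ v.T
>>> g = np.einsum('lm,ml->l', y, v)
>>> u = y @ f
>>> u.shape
(13, 37)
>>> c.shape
(13, 13)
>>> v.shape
(37, 13)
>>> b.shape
(37, 13, 37)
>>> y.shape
(13, 37)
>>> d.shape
(13, 13)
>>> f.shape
(37, 37)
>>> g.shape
(13,)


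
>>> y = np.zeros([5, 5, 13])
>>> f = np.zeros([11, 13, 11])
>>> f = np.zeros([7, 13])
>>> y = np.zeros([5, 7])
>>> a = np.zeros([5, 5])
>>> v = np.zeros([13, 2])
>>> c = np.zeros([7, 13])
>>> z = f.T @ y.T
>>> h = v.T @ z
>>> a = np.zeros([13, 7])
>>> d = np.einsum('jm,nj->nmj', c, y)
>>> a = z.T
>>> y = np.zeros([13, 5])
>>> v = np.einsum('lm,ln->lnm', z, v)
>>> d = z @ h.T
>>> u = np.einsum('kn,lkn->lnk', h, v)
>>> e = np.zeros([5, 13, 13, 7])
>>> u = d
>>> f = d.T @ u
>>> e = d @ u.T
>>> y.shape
(13, 5)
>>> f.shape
(2, 2)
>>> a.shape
(5, 13)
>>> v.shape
(13, 2, 5)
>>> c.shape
(7, 13)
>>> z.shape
(13, 5)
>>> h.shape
(2, 5)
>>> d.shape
(13, 2)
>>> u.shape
(13, 2)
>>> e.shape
(13, 13)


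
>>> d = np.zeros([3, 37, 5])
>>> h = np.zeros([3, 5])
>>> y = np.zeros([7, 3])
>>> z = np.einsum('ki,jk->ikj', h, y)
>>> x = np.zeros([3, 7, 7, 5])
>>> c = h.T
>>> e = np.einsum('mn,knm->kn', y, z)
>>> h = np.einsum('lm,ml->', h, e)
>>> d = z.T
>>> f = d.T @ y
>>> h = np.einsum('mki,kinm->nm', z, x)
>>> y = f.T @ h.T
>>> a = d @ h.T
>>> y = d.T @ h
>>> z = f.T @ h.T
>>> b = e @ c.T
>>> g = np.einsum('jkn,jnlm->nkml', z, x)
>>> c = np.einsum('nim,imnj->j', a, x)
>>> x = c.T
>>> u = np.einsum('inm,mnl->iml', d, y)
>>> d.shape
(7, 3, 5)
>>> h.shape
(7, 5)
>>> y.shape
(5, 3, 5)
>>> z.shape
(3, 3, 7)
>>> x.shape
(5,)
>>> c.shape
(5,)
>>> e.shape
(5, 3)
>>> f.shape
(5, 3, 3)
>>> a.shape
(7, 3, 7)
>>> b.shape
(5, 5)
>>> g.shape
(7, 3, 5, 7)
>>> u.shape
(7, 5, 5)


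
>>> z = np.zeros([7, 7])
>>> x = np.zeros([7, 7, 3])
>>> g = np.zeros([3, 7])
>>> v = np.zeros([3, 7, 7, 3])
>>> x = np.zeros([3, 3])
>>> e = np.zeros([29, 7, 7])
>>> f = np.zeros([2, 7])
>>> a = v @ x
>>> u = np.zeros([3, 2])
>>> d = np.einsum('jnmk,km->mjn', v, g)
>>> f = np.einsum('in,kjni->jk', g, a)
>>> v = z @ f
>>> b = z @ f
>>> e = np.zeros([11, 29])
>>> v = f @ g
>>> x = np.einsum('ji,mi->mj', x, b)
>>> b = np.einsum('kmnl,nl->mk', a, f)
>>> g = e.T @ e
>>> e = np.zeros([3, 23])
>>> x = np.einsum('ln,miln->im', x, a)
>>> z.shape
(7, 7)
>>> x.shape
(7, 3)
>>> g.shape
(29, 29)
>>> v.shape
(7, 7)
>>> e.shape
(3, 23)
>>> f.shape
(7, 3)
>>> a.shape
(3, 7, 7, 3)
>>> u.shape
(3, 2)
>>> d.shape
(7, 3, 7)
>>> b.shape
(7, 3)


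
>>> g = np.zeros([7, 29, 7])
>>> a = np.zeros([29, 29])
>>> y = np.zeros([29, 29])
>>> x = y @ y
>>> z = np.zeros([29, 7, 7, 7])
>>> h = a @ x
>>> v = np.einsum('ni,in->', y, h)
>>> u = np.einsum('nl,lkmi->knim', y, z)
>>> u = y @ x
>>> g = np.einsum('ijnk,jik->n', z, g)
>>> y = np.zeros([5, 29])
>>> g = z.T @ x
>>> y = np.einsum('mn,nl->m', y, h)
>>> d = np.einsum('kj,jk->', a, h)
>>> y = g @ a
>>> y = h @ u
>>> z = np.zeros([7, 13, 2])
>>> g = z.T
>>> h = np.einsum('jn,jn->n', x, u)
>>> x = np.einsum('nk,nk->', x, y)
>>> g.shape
(2, 13, 7)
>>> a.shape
(29, 29)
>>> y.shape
(29, 29)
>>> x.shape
()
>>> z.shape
(7, 13, 2)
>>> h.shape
(29,)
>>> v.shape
()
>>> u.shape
(29, 29)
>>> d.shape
()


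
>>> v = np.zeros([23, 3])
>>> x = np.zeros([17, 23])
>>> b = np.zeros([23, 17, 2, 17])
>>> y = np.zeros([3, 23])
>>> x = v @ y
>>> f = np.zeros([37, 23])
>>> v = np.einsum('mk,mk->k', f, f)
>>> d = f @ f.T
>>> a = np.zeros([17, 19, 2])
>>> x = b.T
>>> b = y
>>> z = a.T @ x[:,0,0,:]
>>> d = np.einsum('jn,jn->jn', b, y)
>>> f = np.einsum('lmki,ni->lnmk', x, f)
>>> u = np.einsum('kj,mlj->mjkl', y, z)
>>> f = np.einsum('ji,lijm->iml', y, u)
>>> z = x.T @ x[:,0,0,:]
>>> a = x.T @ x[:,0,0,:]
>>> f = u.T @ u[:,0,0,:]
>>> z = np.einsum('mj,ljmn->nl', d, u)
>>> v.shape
(23,)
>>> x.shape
(17, 2, 17, 23)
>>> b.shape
(3, 23)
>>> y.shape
(3, 23)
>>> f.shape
(19, 3, 23, 19)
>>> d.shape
(3, 23)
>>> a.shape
(23, 17, 2, 23)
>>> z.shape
(19, 2)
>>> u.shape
(2, 23, 3, 19)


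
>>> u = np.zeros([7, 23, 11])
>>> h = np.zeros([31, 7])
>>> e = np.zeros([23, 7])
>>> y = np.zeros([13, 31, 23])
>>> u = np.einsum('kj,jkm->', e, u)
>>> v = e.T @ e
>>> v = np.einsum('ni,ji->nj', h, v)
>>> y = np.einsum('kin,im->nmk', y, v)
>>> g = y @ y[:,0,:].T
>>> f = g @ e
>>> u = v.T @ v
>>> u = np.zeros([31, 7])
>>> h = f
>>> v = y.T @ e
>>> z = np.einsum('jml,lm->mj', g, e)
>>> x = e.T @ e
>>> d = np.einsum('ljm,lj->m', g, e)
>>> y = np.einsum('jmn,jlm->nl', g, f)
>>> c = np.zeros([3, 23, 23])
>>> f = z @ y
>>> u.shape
(31, 7)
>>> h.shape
(23, 7, 7)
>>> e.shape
(23, 7)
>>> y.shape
(23, 7)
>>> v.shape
(13, 7, 7)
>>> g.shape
(23, 7, 23)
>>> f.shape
(7, 7)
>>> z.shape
(7, 23)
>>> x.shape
(7, 7)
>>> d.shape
(23,)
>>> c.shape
(3, 23, 23)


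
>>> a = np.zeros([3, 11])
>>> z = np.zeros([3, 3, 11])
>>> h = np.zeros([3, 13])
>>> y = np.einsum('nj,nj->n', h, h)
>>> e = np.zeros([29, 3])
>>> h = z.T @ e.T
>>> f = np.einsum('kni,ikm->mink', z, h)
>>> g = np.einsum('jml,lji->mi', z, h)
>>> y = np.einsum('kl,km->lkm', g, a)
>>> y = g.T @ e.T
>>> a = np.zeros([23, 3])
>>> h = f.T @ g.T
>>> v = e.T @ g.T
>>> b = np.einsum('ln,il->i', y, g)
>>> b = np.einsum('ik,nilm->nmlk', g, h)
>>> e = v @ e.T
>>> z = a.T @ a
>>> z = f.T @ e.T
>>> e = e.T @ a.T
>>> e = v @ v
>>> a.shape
(23, 3)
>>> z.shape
(3, 3, 11, 3)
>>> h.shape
(3, 3, 11, 3)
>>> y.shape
(29, 29)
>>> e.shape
(3, 3)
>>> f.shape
(29, 11, 3, 3)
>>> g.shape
(3, 29)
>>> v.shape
(3, 3)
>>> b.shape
(3, 3, 11, 29)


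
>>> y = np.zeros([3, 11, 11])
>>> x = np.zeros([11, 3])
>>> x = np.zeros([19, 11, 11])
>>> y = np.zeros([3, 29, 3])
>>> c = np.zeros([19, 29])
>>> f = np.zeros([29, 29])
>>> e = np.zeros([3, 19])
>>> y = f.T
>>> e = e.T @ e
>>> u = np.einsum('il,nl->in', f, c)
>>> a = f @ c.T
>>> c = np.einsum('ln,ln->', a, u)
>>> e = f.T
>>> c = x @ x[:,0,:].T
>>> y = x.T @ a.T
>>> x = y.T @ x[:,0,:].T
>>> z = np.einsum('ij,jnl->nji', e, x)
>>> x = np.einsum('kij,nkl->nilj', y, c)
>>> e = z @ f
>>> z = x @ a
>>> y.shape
(11, 11, 29)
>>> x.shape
(19, 11, 19, 29)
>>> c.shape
(19, 11, 19)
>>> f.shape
(29, 29)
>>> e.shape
(11, 29, 29)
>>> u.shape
(29, 19)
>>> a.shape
(29, 19)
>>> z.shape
(19, 11, 19, 19)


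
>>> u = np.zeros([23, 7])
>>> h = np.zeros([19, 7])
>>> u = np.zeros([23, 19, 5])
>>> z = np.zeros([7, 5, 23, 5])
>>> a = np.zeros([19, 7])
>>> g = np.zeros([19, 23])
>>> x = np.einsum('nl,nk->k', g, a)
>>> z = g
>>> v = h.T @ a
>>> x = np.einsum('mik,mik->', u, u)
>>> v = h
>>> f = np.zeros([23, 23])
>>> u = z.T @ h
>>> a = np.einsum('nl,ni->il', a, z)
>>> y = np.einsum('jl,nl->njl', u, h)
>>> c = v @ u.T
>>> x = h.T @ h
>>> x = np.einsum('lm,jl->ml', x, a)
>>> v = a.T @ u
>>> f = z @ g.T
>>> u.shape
(23, 7)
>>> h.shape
(19, 7)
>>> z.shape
(19, 23)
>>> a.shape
(23, 7)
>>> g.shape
(19, 23)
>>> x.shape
(7, 7)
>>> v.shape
(7, 7)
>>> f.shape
(19, 19)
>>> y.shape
(19, 23, 7)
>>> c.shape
(19, 23)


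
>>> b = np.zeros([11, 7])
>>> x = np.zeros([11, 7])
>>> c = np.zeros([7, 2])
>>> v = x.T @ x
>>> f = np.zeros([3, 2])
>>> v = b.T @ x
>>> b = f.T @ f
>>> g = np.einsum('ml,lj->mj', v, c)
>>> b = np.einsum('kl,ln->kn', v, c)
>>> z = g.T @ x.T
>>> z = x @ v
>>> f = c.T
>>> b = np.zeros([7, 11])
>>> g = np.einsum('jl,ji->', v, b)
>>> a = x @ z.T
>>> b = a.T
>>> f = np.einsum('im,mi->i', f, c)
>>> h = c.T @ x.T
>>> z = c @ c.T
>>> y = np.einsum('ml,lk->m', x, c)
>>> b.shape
(11, 11)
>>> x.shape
(11, 7)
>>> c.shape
(7, 2)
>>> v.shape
(7, 7)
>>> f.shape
(2,)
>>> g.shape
()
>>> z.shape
(7, 7)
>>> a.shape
(11, 11)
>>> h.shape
(2, 11)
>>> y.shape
(11,)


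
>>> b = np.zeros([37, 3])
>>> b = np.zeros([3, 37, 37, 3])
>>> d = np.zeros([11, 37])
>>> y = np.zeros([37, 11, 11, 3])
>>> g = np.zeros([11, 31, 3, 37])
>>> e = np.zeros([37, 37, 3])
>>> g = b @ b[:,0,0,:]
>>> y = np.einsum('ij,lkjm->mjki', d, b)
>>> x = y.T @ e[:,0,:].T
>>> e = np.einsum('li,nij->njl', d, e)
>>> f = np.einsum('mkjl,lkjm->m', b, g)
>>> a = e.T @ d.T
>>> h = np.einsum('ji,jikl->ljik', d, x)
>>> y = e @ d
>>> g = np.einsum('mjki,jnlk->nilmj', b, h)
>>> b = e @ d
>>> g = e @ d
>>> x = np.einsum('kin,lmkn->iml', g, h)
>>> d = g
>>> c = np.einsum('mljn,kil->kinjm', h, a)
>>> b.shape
(37, 3, 37)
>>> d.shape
(37, 3, 37)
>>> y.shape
(37, 3, 37)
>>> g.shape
(37, 3, 37)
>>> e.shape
(37, 3, 11)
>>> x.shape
(3, 11, 37)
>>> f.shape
(3,)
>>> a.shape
(11, 3, 11)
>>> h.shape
(37, 11, 37, 37)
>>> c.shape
(11, 3, 37, 37, 37)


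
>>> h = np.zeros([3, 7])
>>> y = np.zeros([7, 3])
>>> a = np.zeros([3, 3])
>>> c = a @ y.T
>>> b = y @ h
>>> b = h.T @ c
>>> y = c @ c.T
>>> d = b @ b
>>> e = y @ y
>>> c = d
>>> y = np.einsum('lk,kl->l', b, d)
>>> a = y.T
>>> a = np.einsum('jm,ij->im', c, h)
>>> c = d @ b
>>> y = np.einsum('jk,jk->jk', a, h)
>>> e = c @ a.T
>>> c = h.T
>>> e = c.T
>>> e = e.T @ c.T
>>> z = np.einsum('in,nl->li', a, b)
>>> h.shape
(3, 7)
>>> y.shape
(3, 7)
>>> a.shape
(3, 7)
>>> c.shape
(7, 3)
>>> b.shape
(7, 7)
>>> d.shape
(7, 7)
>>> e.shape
(7, 7)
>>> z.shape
(7, 3)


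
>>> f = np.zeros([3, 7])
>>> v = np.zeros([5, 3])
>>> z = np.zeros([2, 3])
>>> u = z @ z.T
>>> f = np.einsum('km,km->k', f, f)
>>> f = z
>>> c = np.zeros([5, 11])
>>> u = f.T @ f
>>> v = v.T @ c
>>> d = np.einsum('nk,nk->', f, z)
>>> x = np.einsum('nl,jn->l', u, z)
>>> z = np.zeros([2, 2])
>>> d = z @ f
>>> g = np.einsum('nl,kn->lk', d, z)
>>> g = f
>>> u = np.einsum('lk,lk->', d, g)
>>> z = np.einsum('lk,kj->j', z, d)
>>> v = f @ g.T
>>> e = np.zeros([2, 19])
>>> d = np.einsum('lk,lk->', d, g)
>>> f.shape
(2, 3)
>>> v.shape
(2, 2)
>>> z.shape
(3,)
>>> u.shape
()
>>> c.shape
(5, 11)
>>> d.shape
()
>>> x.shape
(3,)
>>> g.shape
(2, 3)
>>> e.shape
(2, 19)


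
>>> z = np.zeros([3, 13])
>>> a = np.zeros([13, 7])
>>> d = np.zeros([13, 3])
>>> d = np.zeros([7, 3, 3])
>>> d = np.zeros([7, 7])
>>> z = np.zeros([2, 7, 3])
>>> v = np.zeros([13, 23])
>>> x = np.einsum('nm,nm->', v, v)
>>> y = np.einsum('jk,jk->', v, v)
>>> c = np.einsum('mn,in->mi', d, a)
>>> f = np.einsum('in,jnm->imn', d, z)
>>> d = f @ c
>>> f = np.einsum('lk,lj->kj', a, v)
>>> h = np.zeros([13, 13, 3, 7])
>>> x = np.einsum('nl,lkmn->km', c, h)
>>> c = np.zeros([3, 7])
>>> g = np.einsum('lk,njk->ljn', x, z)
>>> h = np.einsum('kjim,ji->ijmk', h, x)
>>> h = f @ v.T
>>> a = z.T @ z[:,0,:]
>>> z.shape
(2, 7, 3)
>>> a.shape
(3, 7, 3)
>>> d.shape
(7, 3, 13)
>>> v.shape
(13, 23)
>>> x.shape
(13, 3)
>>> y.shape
()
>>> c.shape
(3, 7)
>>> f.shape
(7, 23)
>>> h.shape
(7, 13)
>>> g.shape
(13, 7, 2)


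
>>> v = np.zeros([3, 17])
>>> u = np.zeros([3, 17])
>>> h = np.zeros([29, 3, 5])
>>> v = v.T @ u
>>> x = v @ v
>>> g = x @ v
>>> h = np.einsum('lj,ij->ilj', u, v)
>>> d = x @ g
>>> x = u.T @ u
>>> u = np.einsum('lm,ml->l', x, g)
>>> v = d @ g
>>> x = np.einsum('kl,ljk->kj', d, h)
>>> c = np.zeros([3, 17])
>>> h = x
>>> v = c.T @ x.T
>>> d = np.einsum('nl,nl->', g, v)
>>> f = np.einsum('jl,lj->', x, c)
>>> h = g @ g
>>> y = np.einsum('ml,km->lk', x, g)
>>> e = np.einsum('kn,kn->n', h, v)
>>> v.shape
(17, 17)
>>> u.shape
(17,)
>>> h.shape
(17, 17)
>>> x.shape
(17, 3)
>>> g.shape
(17, 17)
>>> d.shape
()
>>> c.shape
(3, 17)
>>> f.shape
()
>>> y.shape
(3, 17)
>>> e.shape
(17,)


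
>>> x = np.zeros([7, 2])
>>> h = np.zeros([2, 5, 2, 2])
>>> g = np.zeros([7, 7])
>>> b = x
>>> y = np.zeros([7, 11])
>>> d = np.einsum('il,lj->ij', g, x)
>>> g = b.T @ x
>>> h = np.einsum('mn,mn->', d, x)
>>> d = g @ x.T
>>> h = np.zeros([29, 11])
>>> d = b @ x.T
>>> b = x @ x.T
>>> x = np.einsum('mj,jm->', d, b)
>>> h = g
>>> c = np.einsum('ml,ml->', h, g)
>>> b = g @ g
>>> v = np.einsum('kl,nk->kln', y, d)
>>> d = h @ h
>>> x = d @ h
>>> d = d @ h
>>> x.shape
(2, 2)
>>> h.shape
(2, 2)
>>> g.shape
(2, 2)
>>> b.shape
(2, 2)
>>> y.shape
(7, 11)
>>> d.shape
(2, 2)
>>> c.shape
()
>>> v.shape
(7, 11, 7)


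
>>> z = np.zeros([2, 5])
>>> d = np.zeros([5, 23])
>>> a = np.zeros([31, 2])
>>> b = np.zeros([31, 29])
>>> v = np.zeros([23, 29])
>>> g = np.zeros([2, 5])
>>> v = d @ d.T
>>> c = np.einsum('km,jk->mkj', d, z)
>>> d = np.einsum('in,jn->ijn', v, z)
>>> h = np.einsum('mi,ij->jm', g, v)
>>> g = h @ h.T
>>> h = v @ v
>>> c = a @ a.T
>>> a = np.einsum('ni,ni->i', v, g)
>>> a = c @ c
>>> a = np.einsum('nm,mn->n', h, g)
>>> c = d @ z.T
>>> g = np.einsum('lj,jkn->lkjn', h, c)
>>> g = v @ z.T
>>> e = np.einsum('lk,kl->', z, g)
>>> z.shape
(2, 5)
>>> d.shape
(5, 2, 5)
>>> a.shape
(5,)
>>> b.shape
(31, 29)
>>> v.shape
(5, 5)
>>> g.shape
(5, 2)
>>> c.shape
(5, 2, 2)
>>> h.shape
(5, 5)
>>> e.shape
()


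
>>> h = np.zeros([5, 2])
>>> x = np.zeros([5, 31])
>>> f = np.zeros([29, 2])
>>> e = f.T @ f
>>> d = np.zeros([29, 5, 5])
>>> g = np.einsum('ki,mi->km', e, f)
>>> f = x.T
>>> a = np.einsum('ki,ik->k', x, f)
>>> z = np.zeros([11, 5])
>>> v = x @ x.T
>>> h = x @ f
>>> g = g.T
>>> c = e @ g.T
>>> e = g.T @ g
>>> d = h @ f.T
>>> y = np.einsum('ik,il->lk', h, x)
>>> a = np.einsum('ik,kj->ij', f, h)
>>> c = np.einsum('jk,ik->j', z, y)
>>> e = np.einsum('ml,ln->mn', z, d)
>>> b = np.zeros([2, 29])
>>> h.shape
(5, 5)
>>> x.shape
(5, 31)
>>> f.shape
(31, 5)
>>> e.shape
(11, 31)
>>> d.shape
(5, 31)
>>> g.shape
(29, 2)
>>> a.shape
(31, 5)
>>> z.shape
(11, 5)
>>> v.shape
(5, 5)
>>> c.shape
(11,)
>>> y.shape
(31, 5)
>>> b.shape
(2, 29)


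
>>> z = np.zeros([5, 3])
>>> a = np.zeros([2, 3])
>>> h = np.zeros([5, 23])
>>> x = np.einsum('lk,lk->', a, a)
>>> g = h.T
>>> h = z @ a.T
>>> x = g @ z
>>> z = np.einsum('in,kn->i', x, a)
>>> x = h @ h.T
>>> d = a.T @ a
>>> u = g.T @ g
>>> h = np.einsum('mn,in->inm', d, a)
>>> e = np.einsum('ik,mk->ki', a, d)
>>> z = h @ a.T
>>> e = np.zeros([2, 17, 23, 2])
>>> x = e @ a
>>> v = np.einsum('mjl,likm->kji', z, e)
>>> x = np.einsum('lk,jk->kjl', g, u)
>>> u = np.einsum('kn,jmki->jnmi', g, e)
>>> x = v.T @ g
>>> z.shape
(2, 3, 2)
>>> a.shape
(2, 3)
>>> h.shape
(2, 3, 3)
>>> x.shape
(17, 3, 5)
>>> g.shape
(23, 5)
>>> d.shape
(3, 3)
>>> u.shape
(2, 5, 17, 2)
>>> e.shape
(2, 17, 23, 2)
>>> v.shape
(23, 3, 17)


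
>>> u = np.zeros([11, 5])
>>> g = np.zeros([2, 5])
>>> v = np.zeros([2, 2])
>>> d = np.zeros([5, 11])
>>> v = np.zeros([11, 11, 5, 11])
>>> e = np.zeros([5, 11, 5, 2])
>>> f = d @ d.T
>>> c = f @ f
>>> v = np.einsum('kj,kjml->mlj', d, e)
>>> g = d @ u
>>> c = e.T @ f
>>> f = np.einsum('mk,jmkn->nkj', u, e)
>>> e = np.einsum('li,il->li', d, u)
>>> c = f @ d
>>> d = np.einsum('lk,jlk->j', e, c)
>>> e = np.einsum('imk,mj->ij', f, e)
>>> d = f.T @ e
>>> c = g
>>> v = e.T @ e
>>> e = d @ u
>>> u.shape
(11, 5)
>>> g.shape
(5, 5)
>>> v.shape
(11, 11)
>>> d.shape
(5, 5, 11)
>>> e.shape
(5, 5, 5)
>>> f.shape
(2, 5, 5)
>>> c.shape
(5, 5)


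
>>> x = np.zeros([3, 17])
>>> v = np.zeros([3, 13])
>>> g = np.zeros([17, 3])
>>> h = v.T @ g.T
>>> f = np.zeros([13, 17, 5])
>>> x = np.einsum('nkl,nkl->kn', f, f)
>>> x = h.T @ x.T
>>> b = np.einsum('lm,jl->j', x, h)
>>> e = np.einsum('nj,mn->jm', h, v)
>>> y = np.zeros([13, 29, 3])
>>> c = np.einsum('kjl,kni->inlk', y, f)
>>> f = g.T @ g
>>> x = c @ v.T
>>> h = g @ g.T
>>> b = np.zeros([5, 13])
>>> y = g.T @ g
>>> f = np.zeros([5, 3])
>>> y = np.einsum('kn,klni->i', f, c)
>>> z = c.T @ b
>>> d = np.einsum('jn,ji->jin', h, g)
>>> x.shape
(5, 17, 3, 3)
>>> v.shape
(3, 13)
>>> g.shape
(17, 3)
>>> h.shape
(17, 17)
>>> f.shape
(5, 3)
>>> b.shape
(5, 13)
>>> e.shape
(17, 3)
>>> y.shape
(13,)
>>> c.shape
(5, 17, 3, 13)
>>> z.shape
(13, 3, 17, 13)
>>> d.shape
(17, 3, 17)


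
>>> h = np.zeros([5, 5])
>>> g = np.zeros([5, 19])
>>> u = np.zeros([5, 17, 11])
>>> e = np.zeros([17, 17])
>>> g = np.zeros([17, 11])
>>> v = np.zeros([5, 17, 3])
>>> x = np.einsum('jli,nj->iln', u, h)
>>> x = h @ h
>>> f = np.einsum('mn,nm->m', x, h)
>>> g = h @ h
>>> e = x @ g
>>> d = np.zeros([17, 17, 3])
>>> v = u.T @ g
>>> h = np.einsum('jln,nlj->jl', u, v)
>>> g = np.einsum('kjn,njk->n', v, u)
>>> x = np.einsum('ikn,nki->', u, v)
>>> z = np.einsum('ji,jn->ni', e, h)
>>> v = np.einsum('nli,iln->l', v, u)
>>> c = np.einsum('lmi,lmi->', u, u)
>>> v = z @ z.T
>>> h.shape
(5, 17)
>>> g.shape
(5,)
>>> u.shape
(5, 17, 11)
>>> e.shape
(5, 5)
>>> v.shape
(17, 17)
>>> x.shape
()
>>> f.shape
(5,)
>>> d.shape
(17, 17, 3)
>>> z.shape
(17, 5)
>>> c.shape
()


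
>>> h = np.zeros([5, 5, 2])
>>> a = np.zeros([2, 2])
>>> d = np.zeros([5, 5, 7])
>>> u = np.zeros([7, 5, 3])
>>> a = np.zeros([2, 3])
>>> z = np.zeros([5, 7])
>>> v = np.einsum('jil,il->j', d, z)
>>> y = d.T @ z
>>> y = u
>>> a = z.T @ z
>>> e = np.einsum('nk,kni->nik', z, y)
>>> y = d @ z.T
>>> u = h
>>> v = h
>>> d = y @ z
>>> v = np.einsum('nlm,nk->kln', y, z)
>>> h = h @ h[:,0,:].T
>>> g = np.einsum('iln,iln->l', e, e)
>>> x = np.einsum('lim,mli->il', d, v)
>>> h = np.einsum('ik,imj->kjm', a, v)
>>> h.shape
(7, 5, 5)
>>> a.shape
(7, 7)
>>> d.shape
(5, 5, 7)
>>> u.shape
(5, 5, 2)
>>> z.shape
(5, 7)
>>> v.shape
(7, 5, 5)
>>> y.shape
(5, 5, 5)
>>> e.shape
(5, 3, 7)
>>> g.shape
(3,)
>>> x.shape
(5, 5)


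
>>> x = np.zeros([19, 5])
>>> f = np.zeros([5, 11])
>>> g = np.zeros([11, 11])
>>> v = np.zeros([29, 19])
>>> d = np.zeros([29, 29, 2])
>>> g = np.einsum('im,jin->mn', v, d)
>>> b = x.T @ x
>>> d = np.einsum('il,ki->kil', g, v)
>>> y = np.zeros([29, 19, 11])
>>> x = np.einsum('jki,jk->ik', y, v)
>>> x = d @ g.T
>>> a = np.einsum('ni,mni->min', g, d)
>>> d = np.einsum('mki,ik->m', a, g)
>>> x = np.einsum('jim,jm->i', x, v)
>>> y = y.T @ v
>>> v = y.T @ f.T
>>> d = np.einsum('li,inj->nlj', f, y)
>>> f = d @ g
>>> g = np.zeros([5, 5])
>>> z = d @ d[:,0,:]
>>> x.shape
(19,)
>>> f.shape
(19, 5, 2)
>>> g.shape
(5, 5)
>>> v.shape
(19, 19, 5)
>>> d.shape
(19, 5, 19)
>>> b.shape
(5, 5)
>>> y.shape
(11, 19, 19)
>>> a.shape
(29, 2, 19)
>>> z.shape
(19, 5, 19)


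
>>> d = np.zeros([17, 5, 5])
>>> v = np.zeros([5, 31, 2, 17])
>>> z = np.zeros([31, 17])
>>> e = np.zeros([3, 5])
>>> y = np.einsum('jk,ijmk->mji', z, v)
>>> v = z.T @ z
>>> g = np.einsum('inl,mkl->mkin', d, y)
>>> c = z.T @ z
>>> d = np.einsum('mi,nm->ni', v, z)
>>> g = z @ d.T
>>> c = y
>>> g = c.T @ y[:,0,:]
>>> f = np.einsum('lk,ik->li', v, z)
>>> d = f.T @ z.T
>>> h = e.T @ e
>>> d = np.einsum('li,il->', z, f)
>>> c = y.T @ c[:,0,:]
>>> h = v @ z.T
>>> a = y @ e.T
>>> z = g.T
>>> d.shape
()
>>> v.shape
(17, 17)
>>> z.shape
(5, 31, 5)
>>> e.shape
(3, 5)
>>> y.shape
(2, 31, 5)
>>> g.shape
(5, 31, 5)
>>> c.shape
(5, 31, 5)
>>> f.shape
(17, 31)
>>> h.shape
(17, 31)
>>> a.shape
(2, 31, 3)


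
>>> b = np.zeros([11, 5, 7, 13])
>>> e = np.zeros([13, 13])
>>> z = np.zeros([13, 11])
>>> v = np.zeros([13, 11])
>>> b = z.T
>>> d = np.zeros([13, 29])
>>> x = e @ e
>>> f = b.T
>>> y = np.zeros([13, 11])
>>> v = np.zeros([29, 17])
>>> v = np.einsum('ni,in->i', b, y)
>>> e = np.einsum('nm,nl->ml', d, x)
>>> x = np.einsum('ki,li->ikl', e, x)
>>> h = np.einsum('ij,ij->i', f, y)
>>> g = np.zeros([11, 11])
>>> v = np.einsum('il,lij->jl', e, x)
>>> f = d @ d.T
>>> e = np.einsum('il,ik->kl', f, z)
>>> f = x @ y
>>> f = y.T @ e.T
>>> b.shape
(11, 13)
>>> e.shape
(11, 13)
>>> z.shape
(13, 11)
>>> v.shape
(13, 13)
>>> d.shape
(13, 29)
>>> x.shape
(13, 29, 13)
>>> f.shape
(11, 11)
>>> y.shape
(13, 11)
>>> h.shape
(13,)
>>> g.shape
(11, 11)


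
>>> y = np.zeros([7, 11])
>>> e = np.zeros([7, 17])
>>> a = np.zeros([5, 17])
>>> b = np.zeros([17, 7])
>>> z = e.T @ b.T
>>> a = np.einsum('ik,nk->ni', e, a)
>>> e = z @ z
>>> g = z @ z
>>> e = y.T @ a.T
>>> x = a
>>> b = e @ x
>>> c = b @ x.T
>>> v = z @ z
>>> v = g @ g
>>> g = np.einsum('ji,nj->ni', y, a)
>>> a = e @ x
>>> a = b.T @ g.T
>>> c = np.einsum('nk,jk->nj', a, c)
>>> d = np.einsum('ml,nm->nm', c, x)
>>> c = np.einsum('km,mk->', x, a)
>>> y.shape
(7, 11)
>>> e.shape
(11, 5)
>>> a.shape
(7, 5)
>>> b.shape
(11, 7)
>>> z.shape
(17, 17)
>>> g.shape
(5, 11)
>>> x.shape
(5, 7)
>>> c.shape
()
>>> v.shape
(17, 17)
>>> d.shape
(5, 7)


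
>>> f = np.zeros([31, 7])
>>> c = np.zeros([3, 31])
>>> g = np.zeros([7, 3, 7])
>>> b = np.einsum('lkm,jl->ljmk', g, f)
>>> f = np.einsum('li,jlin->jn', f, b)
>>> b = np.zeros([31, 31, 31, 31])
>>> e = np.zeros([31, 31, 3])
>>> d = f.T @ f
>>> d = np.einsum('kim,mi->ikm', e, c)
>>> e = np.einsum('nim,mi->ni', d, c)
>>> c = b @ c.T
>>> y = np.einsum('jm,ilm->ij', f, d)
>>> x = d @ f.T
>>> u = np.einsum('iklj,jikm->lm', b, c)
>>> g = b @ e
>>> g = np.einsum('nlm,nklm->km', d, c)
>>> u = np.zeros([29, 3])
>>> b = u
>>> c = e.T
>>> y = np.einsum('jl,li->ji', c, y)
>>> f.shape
(7, 3)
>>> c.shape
(31, 31)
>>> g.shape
(31, 3)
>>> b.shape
(29, 3)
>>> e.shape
(31, 31)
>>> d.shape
(31, 31, 3)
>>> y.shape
(31, 7)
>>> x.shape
(31, 31, 7)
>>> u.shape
(29, 3)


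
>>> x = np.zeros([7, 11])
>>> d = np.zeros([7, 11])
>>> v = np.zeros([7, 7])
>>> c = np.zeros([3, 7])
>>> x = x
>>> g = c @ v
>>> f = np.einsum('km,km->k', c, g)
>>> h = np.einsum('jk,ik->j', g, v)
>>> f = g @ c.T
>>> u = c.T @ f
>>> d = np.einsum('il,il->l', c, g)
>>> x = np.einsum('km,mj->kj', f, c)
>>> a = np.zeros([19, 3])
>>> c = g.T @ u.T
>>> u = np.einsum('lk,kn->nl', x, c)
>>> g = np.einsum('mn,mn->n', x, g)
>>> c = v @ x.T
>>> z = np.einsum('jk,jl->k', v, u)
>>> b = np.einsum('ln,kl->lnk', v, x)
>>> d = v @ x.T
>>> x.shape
(3, 7)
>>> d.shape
(7, 3)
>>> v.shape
(7, 7)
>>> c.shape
(7, 3)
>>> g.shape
(7,)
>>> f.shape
(3, 3)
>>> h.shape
(3,)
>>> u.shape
(7, 3)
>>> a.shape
(19, 3)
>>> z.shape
(7,)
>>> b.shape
(7, 7, 3)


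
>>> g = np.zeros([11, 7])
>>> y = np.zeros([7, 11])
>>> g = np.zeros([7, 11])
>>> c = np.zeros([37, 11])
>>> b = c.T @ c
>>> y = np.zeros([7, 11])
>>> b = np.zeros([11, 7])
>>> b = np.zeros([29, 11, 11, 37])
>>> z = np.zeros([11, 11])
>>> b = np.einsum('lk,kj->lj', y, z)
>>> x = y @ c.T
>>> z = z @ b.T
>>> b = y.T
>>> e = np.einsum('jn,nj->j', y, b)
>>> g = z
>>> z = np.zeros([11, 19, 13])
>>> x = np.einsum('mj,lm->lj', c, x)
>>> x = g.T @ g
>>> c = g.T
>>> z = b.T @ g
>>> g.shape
(11, 7)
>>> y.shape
(7, 11)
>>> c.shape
(7, 11)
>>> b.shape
(11, 7)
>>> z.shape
(7, 7)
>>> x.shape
(7, 7)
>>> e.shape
(7,)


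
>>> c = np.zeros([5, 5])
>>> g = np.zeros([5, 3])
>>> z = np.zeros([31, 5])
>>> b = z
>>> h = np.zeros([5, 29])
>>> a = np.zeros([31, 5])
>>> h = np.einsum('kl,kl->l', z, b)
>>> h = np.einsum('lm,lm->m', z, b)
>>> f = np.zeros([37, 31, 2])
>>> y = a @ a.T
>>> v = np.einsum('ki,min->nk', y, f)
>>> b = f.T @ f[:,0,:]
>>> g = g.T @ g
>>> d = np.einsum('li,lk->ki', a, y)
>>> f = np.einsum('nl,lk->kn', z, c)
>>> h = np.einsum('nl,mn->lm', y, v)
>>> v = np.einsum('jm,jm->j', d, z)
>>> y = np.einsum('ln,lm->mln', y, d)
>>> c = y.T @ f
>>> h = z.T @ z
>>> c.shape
(31, 31, 31)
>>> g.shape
(3, 3)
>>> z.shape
(31, 5)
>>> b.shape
(2, 31, 2)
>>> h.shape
(5, 5)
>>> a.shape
(31, 5)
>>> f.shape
(5, 31)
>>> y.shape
(5, 31, 31)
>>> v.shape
(31,)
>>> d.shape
(31, 5)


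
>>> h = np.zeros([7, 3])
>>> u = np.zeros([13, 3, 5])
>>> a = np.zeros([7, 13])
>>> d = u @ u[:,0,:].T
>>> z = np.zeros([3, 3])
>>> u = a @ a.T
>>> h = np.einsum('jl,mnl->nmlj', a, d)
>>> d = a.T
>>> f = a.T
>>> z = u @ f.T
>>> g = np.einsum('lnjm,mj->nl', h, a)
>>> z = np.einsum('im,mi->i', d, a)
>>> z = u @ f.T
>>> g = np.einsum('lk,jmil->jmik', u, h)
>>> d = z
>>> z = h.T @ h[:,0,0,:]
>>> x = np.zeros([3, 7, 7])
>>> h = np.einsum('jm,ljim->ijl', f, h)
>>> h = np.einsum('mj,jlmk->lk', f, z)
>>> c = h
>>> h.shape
(13, 7)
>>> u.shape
(7, 7)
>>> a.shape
(7, 13)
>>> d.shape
(7, 13)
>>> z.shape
(7, 13, 13, 7)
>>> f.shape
(13, 7)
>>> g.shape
(3, 13, 13, 7)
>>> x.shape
(3, 7, 7)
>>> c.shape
(13, 7)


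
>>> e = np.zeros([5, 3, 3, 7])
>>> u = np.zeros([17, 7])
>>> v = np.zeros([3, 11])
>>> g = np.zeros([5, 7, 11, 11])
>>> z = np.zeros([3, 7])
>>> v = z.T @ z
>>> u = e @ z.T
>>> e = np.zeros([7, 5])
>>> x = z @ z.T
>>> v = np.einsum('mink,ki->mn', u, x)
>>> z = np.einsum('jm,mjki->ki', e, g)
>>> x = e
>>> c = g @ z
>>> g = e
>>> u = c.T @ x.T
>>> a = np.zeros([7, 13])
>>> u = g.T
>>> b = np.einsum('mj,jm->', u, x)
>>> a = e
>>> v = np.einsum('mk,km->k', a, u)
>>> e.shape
(7, 5)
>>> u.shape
(5, 7)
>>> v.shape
(5,)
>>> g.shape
(7, 5)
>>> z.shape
(11, 11)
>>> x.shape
(7, 5)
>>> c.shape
(5, 7, 11, 11)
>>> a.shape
(7, 5)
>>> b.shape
()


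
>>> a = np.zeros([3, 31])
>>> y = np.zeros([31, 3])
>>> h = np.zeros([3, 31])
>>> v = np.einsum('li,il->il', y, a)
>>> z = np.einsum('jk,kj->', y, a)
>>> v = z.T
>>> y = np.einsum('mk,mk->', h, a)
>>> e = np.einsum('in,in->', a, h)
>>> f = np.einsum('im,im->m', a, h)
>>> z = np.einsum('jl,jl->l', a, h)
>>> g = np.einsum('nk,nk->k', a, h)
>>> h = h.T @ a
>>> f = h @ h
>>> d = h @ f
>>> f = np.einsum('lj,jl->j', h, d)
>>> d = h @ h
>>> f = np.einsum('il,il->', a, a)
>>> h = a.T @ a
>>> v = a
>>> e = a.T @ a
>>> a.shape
(3, 31)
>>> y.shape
()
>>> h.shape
(31, 31)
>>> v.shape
(3, 31)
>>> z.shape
(31,)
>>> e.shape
(31, 31)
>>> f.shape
()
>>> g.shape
(31,)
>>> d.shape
(31, 31)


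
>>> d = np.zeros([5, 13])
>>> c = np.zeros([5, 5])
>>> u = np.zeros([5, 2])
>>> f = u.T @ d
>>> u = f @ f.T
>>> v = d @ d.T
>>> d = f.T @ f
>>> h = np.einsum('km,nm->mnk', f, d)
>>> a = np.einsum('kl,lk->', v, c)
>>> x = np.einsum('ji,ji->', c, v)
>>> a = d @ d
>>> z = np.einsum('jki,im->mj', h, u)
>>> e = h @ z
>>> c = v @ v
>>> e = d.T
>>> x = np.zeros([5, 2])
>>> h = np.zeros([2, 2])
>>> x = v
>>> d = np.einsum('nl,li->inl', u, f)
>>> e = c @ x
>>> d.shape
(13, 2, 2)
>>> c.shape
(5, 5)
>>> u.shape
(2, 2)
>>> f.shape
(2, 13)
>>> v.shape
(5, 5)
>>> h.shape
(2, 2)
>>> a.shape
(13, 13)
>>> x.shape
(5, 5)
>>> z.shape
(2, 13)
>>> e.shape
(5, 5)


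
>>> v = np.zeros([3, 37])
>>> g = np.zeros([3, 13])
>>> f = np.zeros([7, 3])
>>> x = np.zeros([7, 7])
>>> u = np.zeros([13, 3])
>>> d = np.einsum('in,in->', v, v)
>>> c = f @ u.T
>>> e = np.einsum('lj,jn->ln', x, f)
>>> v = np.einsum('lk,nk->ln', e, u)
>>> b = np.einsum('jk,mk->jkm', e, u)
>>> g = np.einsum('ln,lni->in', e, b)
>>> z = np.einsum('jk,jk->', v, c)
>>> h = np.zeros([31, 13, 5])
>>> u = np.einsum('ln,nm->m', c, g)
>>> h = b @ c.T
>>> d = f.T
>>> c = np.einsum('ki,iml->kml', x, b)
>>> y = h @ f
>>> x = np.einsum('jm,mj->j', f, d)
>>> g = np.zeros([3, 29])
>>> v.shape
(7, 13)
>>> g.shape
(3, 29)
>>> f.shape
(7, 3)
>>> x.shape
(7,)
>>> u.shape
(3,)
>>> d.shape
(3, 7)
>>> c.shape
(7, 3, 13)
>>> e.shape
(7, 3)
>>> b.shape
(7, 3, 13)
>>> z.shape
()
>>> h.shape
(7, 3, 7)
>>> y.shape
(7, 3, 3)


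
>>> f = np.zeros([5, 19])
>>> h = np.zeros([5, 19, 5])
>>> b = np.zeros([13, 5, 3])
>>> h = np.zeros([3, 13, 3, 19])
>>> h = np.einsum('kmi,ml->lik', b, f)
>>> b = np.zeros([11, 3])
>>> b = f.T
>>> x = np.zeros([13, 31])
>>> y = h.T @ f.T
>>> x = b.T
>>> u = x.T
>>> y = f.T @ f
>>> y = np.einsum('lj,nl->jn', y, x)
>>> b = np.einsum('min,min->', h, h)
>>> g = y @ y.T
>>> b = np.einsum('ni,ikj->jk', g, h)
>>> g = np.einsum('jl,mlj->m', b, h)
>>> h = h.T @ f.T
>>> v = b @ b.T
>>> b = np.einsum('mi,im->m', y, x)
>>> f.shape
(5, 19)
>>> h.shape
(13, 3, 5)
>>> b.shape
(19,)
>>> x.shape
(5, 19)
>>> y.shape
(19, 5)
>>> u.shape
(19, 5)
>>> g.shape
(19,)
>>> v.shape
(13, 13)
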